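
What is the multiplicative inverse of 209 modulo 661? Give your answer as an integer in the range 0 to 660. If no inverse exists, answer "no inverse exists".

136

gcd(661, 209) by repeated division:
661 = 3·209 + 34
209 = 6·34 + 5
34 = 6·5 + 4
5 = 1·4 + 1
4 = 4·1 + 0
Since gcd(209, 661) = 1, back-substitute to write 1 as a combination:
1 = 5 − 4
1 = −34 + 7·5
1 = 7·209 − 43·34
1 = −43·661 + 136·209
So 209·136 ≡ 1 (mod 661).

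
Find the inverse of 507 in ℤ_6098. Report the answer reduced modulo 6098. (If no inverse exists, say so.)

2177

Run Euclid on (6098, 507):
6098 = 12*507 + 14
507 = 36*14 + 3
14 = 4*3 + 2
3 = 1*2 + 1
2 = 2*1 + 0
The gcd is 1. Working backward:
1 = 3 − 2
1 = −14 + 5·3
1 = 5·507 − 181·14
1 = −181·6098 + 2177·507
So 507·2177 ≡ 1 (mod 6098).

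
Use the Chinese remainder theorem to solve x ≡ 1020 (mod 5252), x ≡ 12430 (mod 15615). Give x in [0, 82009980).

57694240

Write x = 1020 + 5252·k. Then 5252·k ≡ 12430 − 1020 ≡ 11410 (mod 15615).
Need 5252⁻¹ mod 15615. Extended Euclid on (15615, 5252):
15615 = 2·5252 + 5111
5252 = 1·5111 + 141
5111 = 36·141 + 35
141 = 4·35 + 1
35 = 35·1 + 0
Back-substitute:
1 = 141 − 4·35
1 = −4·5111 + 145·141
1 = 145·5252 − 149·5111
1 = −149·15615 + 443·5252
5252⁻¹ ≡ 443 (mod 15615), so k ≡ 443·11410 ≡ 10985 (mod 15615).
x = 1020 + 5252·10985 = 57694240.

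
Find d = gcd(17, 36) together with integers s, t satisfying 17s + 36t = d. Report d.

Apply Euclid's algorithm to 36 and 17:
36 = 2*17 + 2
17 = 8*2 + 1
2 = 2*1 + 0
gcd(17, 36) = 1.
Working backward:
1 = 17 − 8·2
1 = −8·36 + 17·17
So 1 = (-8)·36 + (17)·17.

1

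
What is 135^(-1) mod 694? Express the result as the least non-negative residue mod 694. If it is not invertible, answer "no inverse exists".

Extended Euclidean algorithm:
694 = 5·135 + 19
135 = 7·19 + 2
19 = 9·2 + 1
2 = 2·1 + 0
gcd = 1, so the inverse exists. Back-substitute:
1 = 19 − 9·2
1 = −9·135 + 64·19
1 = 64·694 − 329·135
Hence 135⁻¹ ≡ -329 ≡ 365 (mod 694).

365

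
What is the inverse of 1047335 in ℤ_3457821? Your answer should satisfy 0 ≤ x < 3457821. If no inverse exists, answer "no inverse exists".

1067633

gcd(3457821, 1047335) by repeated division:
3457821 = 3*1047335 + 315816
1047335 = 3*315816 + 99887
315816 = 3*99887 + 16155
99887 = 6*16155 + 2957
16155 = 5*2957 + 1370
2957 = 2*1370 + 217
1370 = 6*217 + 68
217 = 3*68 + 13
68 = 5*13 + 3
13 = 4*3 + 1
3 = 3*1 + 0
gcd = 1, so the inverse exists. Back-substitute:
1 = 13 − 4·3
1 = −4·68 + 21·13
1 = 21·217 − 67·68
1 = −67·1370 + 423·217
1 = 423·2957 − 913·1370
1 = −913·16155 + 4988·2957
1 = 4988·99887 − 30841·16155
1 = −30841·315816 + 97511·99887
1 = 97511·1047335 − 323374·315816
1 = −323374·3457821 + 1067633·1047335
So 1047335·1067633 ≡ 1 (mod 3457821).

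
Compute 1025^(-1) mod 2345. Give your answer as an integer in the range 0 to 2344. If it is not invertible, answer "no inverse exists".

Compute gcd(1025, 2345):
2345 = 2·1025 + 295
1025 = 3·295 + 140
295 = 2·140 + 15
140 = 9·15 + 5
15 = 3·5 + 0
The gcd is 5, not 1, hence no inverse exists.

no inverse exists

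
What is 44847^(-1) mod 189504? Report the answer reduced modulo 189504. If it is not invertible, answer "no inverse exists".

Compute gcd(44847, 189504):
189504 = 4·44847 + 10116
44847 = 4·10116 + 4383
10116 = 2·4383 + 1350
4383 = 3·1350 + 333
1350 = 4·333 + 18
333 = 18·18 + 9
18 = 2·9 + 0
The gcd is 9, not 1, hence no inverse exists.

no inverse exists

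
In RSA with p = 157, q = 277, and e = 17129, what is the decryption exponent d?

30425

φ(n) = (p−1)(q−1) = 156·276 = 43056.
Need d with 17129·d ≡ 1 (mod 43056). Apply the extended Euclidean algorithm:
43056 = 2·17129 + 8798
17129 = 1·8798 + 8331
8798 = 1·8331 + 467
8331 = 17·467 + 392
467 = 1·392 + 75
392 = 5·75 + 17
75 = 4·17 + 7
17 = 2·7 + 3
7 = 2·3 + 1
3 = 3·1 + 0
Back-substitute:
1 = 7 − 2·3
1 = −2·17 + 5·7
1 = 5·75 − 22·17
1 = −22·392 + 115·75
1 = 115·467 − 137·392
1 = −137·8331 + 2444·467
1 = 2444·8798 − 2581·8331
1 = −2581·17129 + 5025·8798
1 = 5025·43056 − 12631·17129
So 17129·(-12631) ≡ 1 (mod 43056), hence d ≡ -12631 ≡ 30425 (mod 43056).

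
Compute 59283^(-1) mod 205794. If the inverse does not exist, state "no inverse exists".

no inverse exists

Euclidean algorithm on 205794, 59283:
205794 = 3×59283 + 27945
59283 = 2×27945 + 3393
27945 = 8×3393 + 801
3393 = 4×801 + 189
801 = 4×189 + 45
189 = 4×45 + 9
45 = 5×9 + 0
gcd(59283, 205794) = 9 ≠ 1, so 59283 has no multiplicative inverse modulo 205794.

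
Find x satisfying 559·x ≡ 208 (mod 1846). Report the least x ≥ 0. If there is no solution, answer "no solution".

40

First find gcd(559, 1846):
1846 = 3·559 + 169
559 = 3·169 + 52
169 = 3·52 + 13
52 = 4·13 + 0
gcd = 13 and 13 | 208, so solutions exist. Divide through by 13: 43x ≡ 16 (mod 142).
Now find 43⁻¹ mod 142:
142 = 3*43 + 13
43 = 3*13 + 4
13 = 3*4 + 1
4 = 4*1 + 0
Back-substitute:
1 = 13 − 3·4
1 = −3·43 + 10·13
1 = 10·142 − 33·43
So 43·(-33) ≡ 1 (mod 142), i.e. 43⁻¹ ≡ 109.
Then x ≡ 109·16 ≡ 40 (mod 142); the smallest non-negative solution is x = 40.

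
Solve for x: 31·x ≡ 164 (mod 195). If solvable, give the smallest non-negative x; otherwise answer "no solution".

194

First find gcd(31, 195):
195 = 6*31 + 9
31 = 3*9 + 4
9 = 2*4 + 1
4 = 4*1 + 0
gcd = 1, so a unique solution mod 195 exists.
Back-substitute for the Bézout coefficients:
1 = 9 − 2·4
1 = −2·31 + 7·9
1 = 7·195 − 44·31
So 31·(-44) ≡ 1 (mod 195), giving 31⁻¹ ≡ 151.
x ≡ 31⁻¹·164 ≡ 151·164 ≡ 194 (mod 195).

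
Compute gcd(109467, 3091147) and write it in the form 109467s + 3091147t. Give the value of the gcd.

Euclidean algorithm:
3091147 = 28·109467 + 26071
109467 = 4·26071 + 5183
26071 = 5·5183 + 156
5183 = 33·156 + 35
156 = 4·35 + 16
35 = 2·16 + 3
16 = 5·3 + 1
3 = 3·1 + 0
gcd(109467, 3091147) = 1.
Back-substituting:
1 = 16 − 5·3
1 = −5·35 + 11·16
1 = 11·156 − 49·35
1 = −49·5183 + 1628·156
1 = 1628·26071 − 8189·5183
1 = −8189·109467 + 34384·26071
1 = 34384·3091147 − 970941·109467
So 1 = (34384)·3091147 + (-970941)·109467.

1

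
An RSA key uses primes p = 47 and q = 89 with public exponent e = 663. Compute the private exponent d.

983

φ(n) = (p−1)(q−1) = 46·88 = 4048.
Need d with 663·d ≡ 1 (mod 4048). Apply the extended Euclidean algorithm:
4048 = 6·663 + 70
663 = 9·70 + 33
70 = 2·33 + 4
33 = 8·4 + 1
4 = 4·1 + 0
Back-substitute:
1 = 33 − 8·4
1 = −8·70 + 17·33
1 = 17·663 − 161·70
1 = −161·4048 + 983·663
So 663·983 ≡ 1 (mod 4048), hence d = 983.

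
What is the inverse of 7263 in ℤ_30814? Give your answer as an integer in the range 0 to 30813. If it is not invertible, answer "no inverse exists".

12469

Extended Euclidean algorithm:
30814 = 4·7263 + 1762
7263 = 4·1762 + 215
1762 = 8·215 + 42
215 = 5·42 + 5
42 = 8·5 + 2
5 = 2·2 + 1
2 = 2·1 + 0
Since gcd(7263, 30814) = 1, back-substitute to write 1 as a combination:
1 = 5 − 2·2
1 = −2·42 + 17·5
1 = 17·215 − 87·42
1 = −87·1762 + 713·215
1 = 713·7263 − 2939·1762
1 = −2939·30814 + 12469·7263
So 7263·12469 ≡ 1 (mod 30814).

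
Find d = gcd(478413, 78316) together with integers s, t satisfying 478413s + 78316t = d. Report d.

Repeated division:
478413 = 6·78316 + 8517
78316 = 9·8517 + 1663
8517 = 5·1663 + 202
1663 = 8·202 + 47
202 = 4·47 + 14
47 = 3·14 + 5
14 = 2·5 + 4
5 = 1·4 + 1
4 = 4·1 + 0
gcd(478413, 78316) = 1.
Back-substituting:
1 = 5 − 4
1 = −14 + 3·5
1 = 3·47 − 10·14
1 = −10·202 + 43·47
1 = 43·1663 − 354·202
1 = −354·8517 + 1813·1663
1 = 1813·78316 − 16671·8517
1 = −16671·478413 + 101839·78316
So 1 = (-16671)·478413 + (101839)·78316.

1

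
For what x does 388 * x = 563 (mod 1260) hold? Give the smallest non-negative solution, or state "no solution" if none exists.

gcd(388, 1260):
1260 = 3*388 + 96
388 = 4*96 + 4
96 = 24*4 + 0
gcd = 4, but 4 ∤ 563, so the congruence has no solution.

no solution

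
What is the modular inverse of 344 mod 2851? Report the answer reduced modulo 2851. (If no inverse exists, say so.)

1699

gcd(2851, 344) by repeated division:
2851 = 8·344 + 99
344 = 3·99 + 47
99 = 2·47 + 5
47 = 9·5 + 2
5 = 2·2 + 1
2 = 2·1 + 0
Since gcd(344, 2851) = 1, back-substitute to write 1 as a combination:
1 = 5 − 2·2
1 = −2·47 + 19·5
1 = 19·99 − 40·47
1 = −40·344 + 139·99
1 = 139·2851 − 1152·344
Hence 344⁻¹ ≡ -1152 ≡ 1699 (mod 2851).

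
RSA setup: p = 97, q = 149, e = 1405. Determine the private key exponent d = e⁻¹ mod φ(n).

5845

φ(n) = (p−1)(q−1) = 96·148 = 14208.
Need d with 1405·d ≡ 1 (mod 14208). Apply the extended Euclidean algorithm:
14208 = 10*1405 + 158
1405 = 8*158 + 141
158 = 1*141 + 17
141 = 8*17 + 5
17 = 3*5 + 2
5 = 2*2 + 1
2 = 2*1 + 0
Back-substitute:
1 = 5 − 2·2
1 = −2·17 + 7·5
1 = 7·141 − 58·17
1 = −58·158 + 65·141
1 = 65·1405 − 578·158
1 = −578·14208 + 5845·1405
So 1405·5845 ≡ 1 (mod 14208), hence d = 5845.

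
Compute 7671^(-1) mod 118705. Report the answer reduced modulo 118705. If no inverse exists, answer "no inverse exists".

gcd(118705, 7671) by repeated division:
118705 = 15×7671 + 3640
7671 = 2×3640 + 391
3640 = 9×391 + 121
391 = 3×121 + 28
121 = 4×28 + 9
28 = 3×9 + 1
9 = 9×1 + 0
The gcd is 1. Working backward:
1 = 28 − 3·9
1 = −3·121 + 13·28
1 = 13·391 − 42·121
1 = −42·3640 + 391·391
1 = 391·7671 − 824·3640
1 = −824·118705 + 12751·7671
So 7671·12751 ≡ 1 (mod 118705).

12751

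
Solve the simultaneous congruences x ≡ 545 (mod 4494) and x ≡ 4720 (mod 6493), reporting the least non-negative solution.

22645811

Write x = 545 + 4494·k. Then 4494·k ≡ 4720 − 545 ≡ 4175 (mod 6493).
Need 4494⁻¹ mod 6493. Extended Euclid on (6493, 4494):
6493 = 1×4494 + 1999
4494 = 2×1999 + 496
1999 = 4×496 + 15
496 = 33×15 + 1
15 = 15×1 + 0
Back-substitute:
1 = 496 − 33·15
1 = −33·1999 + 133·496
1 = 133·4494 − 299·1999
1 = −299·6493 + 432·4494
4494⁻¹ ≡ 432 (mod 6493), so k ≡ 432·4175 ≡ 5039 (mod 6493).
x = 545 + 4494·5039 = 22645811.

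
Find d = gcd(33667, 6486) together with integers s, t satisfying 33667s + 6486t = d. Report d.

1

Euclidean algorithm:
33667 = 5×6486 + 1237
6486 = 5×1237 + 301
1237 = 4×301 + 33
301 = 9×33 + 4
33 = 8×4 + 1
4 = 4×1 + 0
gcd(33667, 6486) = 1.
Working backward:
1 = 33 − 8·4
1 = −8·301 + 73·33
1 = 73·1237 − 300·301
1 = −300·6486 + 1573·1237
1 = 1573·33667 − 8165·6486
So 1 = (1573)·33667 + (-8165)·6486.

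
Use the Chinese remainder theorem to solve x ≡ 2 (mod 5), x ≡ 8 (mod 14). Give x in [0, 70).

Write x = 2 + 5·k. Then 5·k ≡ 8 − 2 ≡ 6 (mod 14).
Need 5⁻¹ mod 14. Extended Euclid on (14, 5):
14 = 2×5 + 4
5 = 1×4 + 1
4 = 4×1 + 0
Back-substitute:
1 = 5 − 4
1 = −14 + 3·5
5⁻¹ ≡ 3 (mod 14), so k ≡ 3·6 ≡ 4 (mod 14).
x = 2 + 5·4 = 22.

22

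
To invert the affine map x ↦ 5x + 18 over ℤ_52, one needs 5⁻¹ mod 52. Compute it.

gcd(52, 5) by repeated division:
52 = 10·5 + 2
5 = 2·2 + 1
2 = 2·1 + 0
gcd = 1, so the inverse exists. Back-substitute:
1 = 5 − 2·2
1 = −2·52 + 21·5
So 5·21 ≡ 1 (mod 52).

21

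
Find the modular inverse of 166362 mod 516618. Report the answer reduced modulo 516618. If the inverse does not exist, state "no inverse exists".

Euclidean algorithm on 516618, 166362:
516618 = 3*166362 + 17532
166362 = 9*17532 + 8574
17532 = 2*8574 + 384
8574 = 22*384 + 126
384 = 3*126 + 6
126 = 21*6 + 0
gcd(166362, 516618) = 6 ≠ 1, so 166362 has no multiplicative inverse modulo 516618.

no inverse exists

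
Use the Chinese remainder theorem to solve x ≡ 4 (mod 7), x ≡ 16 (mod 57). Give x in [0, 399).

Write x = 4 + 7·k. Then 7·k ≡ 16 − 4 ≡ 12 (mod 57).
Need 7⁻¹ mod 57. Extended Euclid on (57, 7):
57 = 8·7 + 1
7 = 7·1 + 0
Back-substitute:
1 = 57 − 8·7
7⁻¹ ≡ 49 (mod 57), so k ≡ 49·12 ≡ 18 (mod 57).
x = 4 + 7·18 = 130.

130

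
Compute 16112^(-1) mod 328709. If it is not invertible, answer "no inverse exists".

gcd(328709, 16112) by repeated division:
328709 = 20*16112 + 6469
16112 = 2*6469 + 3174
6469 = 2*3174 + 121
3174 = 26*121 + 28
121 = 4*28 + 9
28 = 3*9 + 1
9 = 9*1 + 0
The gcd is 1. Working backward:
1 = 28 − 3·9
1 = −3·121 + 13·28
1 = 13·3174 − 341·121
1 = −341·6469 + 695·3174
1 = 695·16112 − 1731·6469
1 = −1731·328709 + 35315·16112
So 16112·35315 ≡ 1 (mod 328709).

35315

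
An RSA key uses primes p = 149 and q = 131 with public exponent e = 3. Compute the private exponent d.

φ(n) = (p−1)(q−1) = 148·130 = 19240.
Need d with 3·d ≡ 1 (mod 19240). Apply the extended Euclidean algorithm:
19240 = 6413*3 + 1
3 = 3*1 + 0
Back-substitute:
1 = 19240 − 6413·3
So 3·(-6413) ≡ 1 (mod 19240), hence d ≡ -6413 ≡ 12827 (mod 19240).

12827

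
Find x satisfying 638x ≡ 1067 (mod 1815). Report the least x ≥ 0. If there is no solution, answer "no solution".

First find gcd(638, 1815):
1815 = 2*638 + 539
638 = 1*539 + 99
539 = 5*99 + 44
99 = 2*44 + 11
44 = 4*11 + 0
gcd = 11 and 11 | 1067, so solutions exist. Divide through by 11: 58x ≡ 97 (mod 165).
Now find 58⁻¹ mod 165:
165 = 2×58 + 49
58 = 1×49 + 9
49 = 5×9 + 4
9 = 2×4 + 1
4 = 4×1 + 0
Back-substitute:
1 = 9 − 2·4
1 = −2·49 + 11·9
1 = 11·58 − 13·49
1 = −13·165 + 37·58
So 58⁻¹ ≡ 37 (mod 165).
Then x ≡ 37·97 ≡ 124 (mod 165); the smallest non-negative solution is x = 124.

124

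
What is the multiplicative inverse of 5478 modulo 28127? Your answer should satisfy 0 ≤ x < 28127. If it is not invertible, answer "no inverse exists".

no inverse exists

Compute gcd(5478, 28127):
28127 = 5*5478 + 737
5478 = 7*737 + 319
737 = 2*319 + 99
319 = 3*99 + 22
99 = 4*22 + 11
22 = 2*11 + 0
Since gcd = 11 > 1, 5478 is not a unit mod 28127.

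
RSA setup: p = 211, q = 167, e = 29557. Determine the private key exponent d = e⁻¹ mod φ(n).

25933

φ(n) = (p−1)(q−1) = 210·166 = 34860.
Need d with 29557·d ≡ 1 (mod 34860). Apply the extended Euclidean algorithm:
34860 = 1·29557 + 5303
29557 = 5·5303 + 3042
5303 = 1·3042 + 2261
3042 = 1·2261 + 781
2261 = 2·781 + 699
781 = 1·699 + 82
699 = 8·82 + 43
82 = 1·43 + 39
43 = 1·39 + 4
39 = 9·4 + 3
4 = 1·3 + 1
3 = 3·1 + 0
Back-substitute:
1 = 4 − 3
1 = −39 + 10·4
1 = 10·43 − 11·39
1 = −11·82 + 21·43
1 = 21·699 − 179·82
1 = −179·781 + 200·699
1 = 200·2261 − 579·781
1 = −579·3042 + 779·2261
1 = 779·5303 − 1358·3042
1 = −1358·29557 + 7569·5303
1 = 7569·34860 − 8927·29557
So 29557·(-8927) ≡ 1 (mod 34860), hence d ≡ -8927 ≡ 25933 (mod 34860).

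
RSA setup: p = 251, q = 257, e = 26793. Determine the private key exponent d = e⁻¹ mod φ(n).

53657

φ(n) = (p−1)(q−1) = 250·256 = 64000.
Need d with 26793·d ≡ 1 (mod 64000). Apply the extended Euclidean algorithm:
64000 = 2*26793 + 10414
26793 = 2*10414 + 5965
10414 = 1*5965 + 4449
5965 = 1*4449 + 1516
4449 = 2*1516 + 1417
1516 = 1*1417 + 99
1417 = 14*99 + 31
99 = 3*31 + 6
31 = 5*6 + 1
6 = 6*1 + 0
Back-substitute:
1 = 31 − 5·6
1 = −5·99 + 16·31
1 = 16·1417 − 229·99
1 = −229·1516 + 245·1417
1 = 245·4449 − 719·1516
1 = −719·5965 + 964·4449
1 = 964·10414 − 1683·5965
1 = −1683·26793 + 4330·10414
1 = 4330·64000 − 10343·26793
So 26793·(-10343) ≡ 1 (mod 64000), hence d ≡ -10343 ≡ 53657 (mod 64000).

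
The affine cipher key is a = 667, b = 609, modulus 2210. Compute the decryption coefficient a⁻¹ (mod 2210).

Run Euclid on (2210, 667):
2210 = 3×667 + 209
667 = 3×209 + 40
209 = 5×40 + 9
40 = 4×9 + 4
9 = 2×4 + 1
4 = 4×1 + 0
Since gcd(667, 2210) = 1, back-substitute to write 1 as a combination:
1 = 9 − 2·4
1 = −2·40 + 9·9
1 = 9·209 − 47·40
1 = −47·667 + 150·209
1 = 150·2210 − 497·667
Thus 667·(-497) ≡ 1 (mod 2210); reducing, -497 mod 2210 = 1713.

1713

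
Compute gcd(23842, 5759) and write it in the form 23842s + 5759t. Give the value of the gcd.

Repeated division:
23842 = 4·5759 + 806
5759 = 7·806 + 117
806 = 6·117 + 104
117 = 1·104 + 13
104 = 8·13 + 0
gcd(23842, 5759) = 13.
Express as a combination:
13 = 117 − 104
13 = −806 + 7·117
13 = 7·5759 − 50·806
13 = −50·23842 + 207·5759
So 13 = (-50)·23842 + (207)·5759.

13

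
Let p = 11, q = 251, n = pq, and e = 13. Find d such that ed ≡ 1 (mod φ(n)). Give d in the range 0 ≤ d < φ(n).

577

φ(n) = (p−1)(q−1) = 10·250 = 2500.
Need d with 13·d ≡ 1 (mod 2500). Apply the extended Euclidean algorithm:
2500 = 192·13 + 4
13 = 3·4 + 1
4 = 4·1 + 0
Back-substitute:
1 = 13 − 3·4
1 = −3·2500 + 577·13
So 13·577 ≡ 1 (mod 2500), hence d = 577.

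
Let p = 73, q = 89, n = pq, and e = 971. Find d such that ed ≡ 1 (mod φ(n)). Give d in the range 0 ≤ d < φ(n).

φ(n) = (p−1)(q−1) = 72·88 = 6336.
Need d with 971·d ≡ 1 (mod 6336). Apply the extended Euclidean algorithm:
6336 = 6×971 + 510
971 = 1×510 + 461
510 = 1×461 + 49
461 = 9×49 + 20
49 = 2×20 + 9
20 = 2×9 + 2
9 = 4×2 + 1
2 = 2×1 + 0
Back-substitute:
1 = 9 − 4·2
1 = −4·20 + 9·9
1 = 9·49 − 22·20
1 = −22·461 + 207·49
1 = 207·510 − 229·461
1 = −229·971 + 436·510
1 = 436·6336 − 2845·971
So 971·(-2845) ≡ 1 (mod 6336), hence d ≡ -2845 ≡ 3491 (mod 6336).

3491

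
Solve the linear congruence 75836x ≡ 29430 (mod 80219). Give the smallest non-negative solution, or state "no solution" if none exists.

25525

First find gcd(75836, 80219):
80219 = 1×75836 + 4383
75836 = 17×4383 + 1325
4383 = 3×1325 + 408
1325 = 3×408 + 101
408 = 4×101 + 4
101 = 25×4 + 1
4 = 4×1 + 0
gcd = 1, so a unique solution mod 80219 exists.
Back-substitute for the Bézout coefficients:
1 = 101 − 25·4
1 = −25·408 + 101·101
1 = 101·1325 − 328·408
1 = −328·4383 + 1085·1325
1 = 1085·75836 − 18773·4383
1 = −18773·80219 + 19858·75836
So 75836·(19858) ≡ 1 (mod 80219), giving 75836⁻¹ ≡ 19858.
x ≡ 75836⁻¹·29430 ≡ 19858·29430 ≡ 25525 (mod 80219).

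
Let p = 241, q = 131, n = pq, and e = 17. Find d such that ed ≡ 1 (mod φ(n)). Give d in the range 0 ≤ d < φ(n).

18353

φ(n) = (p−1)(q−1) = 240·130 = 31200.
Need d with 17·d ≡ 1 (mod 31200). Apply the extended Euclidean algorithm:
31200 = 1835×17 + 5
17 = 3×5 + 2
5 = 2×2 + 1
2 = 2×1 + 0
Back-substitute:
1 = 5 − 2·2
1 = −2·17 + 7·5
1 = 7·31200 − 12847·17
So 17·(-12847) ≡ 1 (mod 31200), hence d ≡ -12847 ≡ 18353 (mod 31200).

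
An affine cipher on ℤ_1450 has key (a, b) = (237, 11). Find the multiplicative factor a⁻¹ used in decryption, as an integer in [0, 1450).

Apply the Euclidean algorithm to 1450 and 237:
1450 = 6*237 + 28
237 = 8*28 + 13
28 = 2*13 + 2
13 = 6*2 + 1
2 = 2*1 + 0
gcd = 1, so the inverse exists. Back-substitute:
1 = 13 − 6·2
1 = −6·28 + 13·13
1 = 13·237 − 110·28
1 = −110·1450 + 673·237
So 237·673 ≡ 1 (mod 1450).

673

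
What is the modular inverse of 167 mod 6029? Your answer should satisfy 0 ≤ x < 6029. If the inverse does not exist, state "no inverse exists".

Run Euclid on (6029, 167):
6029 = 36*167 + 17
167 = 9*17 + 14
17 = 1*14 + 3
14 = 4*3 + 2
3 = 1*2 + 1
2 = 2*1 + 0
The gcd is 1. Working backward:
1 = 3 − 2
1 = −14 + 5·3
1 = 5·17 − 6·14
1 = −6·167 + 59·17
1 = 59·6029 − 2130·167
Hence 167⁻¹ ≡ -2130 ≡ 3899 (mod 6029).

3899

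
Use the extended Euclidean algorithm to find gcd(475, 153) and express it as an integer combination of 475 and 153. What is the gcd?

Apply Euclid's algorithm to 475 and 153:
475 = 3·153 + 16
153 = 9·16 + 9
16 = 1·9 + 7
9 = 1·7 + 2
7 = 3·2 + 1
2 = 2·1 + 0
gcd(475, 153) = 1.
Back-substituting:
1 = 7 − 3·2
1 = −3·9 + 4·7
1 = 4·16 − 7·9
1 = −7·153 + 67·16
1 = 67·475 − 208·153
So 1 = (67)·475 + (-208)·153.

1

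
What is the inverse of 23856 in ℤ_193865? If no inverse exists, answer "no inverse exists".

no inverse exists

Euclidean algorithm on 193865, 23856:
193865 = 8·23856 + 3017
23856 = 7·3017 + 2737
3017 = 1·2737 + 280
2737 = 9·280 + 217
280 = 1·217 + 63
217 = 3·63 + 28
63 = 2·28 + 7
28 = 4·7 + 0
The gcd is 7, not 1, hence no inverse exists.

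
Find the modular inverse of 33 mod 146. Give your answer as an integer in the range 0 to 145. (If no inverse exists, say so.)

31

gcd(146, 33) by repeated division:
146 = 4*33 + 14
33 = 2*14 + 5
14 = 2*5 + 4
5 = 1*4 + 1
4 = 4*1 + 0
The gcd is 1. Working backward:
1 = 5 − 4
1 = −14 + 3·5
1 = 3·33 − 7·14
1 = −7·146 + 31·33
So 33·31 ≡ 1 (mod 146).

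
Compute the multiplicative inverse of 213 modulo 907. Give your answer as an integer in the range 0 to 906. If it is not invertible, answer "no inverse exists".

775

gcd(907, 213) by repeated division:
907 = 4·213 + 55
213 = 3·55 + 48
55 = 1·48 + 7
48 = 6·7 + 6
7 = 1·6 + 1
6 = 6·1 + 0
Since gcd(213, 907) = 1, back-substitute to write 1 as a combination:
1 = 7 − 6
1 = −48 + 7·7
1 = 7·55 − 8·48
1 = −8·213 + 31·55
1 = 31·907 − 132·213
Thus 213·(-132) ≡ 1 (mod 907); reducing, -132 mod 907 = 775.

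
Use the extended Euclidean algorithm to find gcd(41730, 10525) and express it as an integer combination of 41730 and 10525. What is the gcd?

Repeated division:
41730 = 3*10525 + 10155
10525 = 1*10155 + 370
10155 = 27*370 + 165
370 = 2*165 + 40
165 = 4*40 + 5
40 = 8*5 + 0
gcd(41730, 10525) = 5.
Express as a combination:
5 = 165 − 4·40
5 = −4·370 + 9·165
5 = 9·10155 − 247·370
5 = −247·10525 + 256·10155
5 = 256·41730 − 1015·10525
So 5 = (256)·41730 + (-1015)·10525.

5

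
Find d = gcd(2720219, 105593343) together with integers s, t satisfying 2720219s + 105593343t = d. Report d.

1

Euclidean algorithm:
105593343 = 38×2720219 + 2225021
2720219 = 1×2225021 + 495198
2225021 = 4×495198 + 244229
495198 = 2×244229 + 6740
244229 = 36×6740 + 1589
6740 = 4×1589 + 384
1589 = 4×384 + 53
384 = 7×53 + 13
53 = 4×13 + 1
13 = 13×1 + 0
gcd(2720219, 105593343) = 1.
Working backward:
1 = 53 − 4·13
1 = −4·384 + 29·53
1 = 29·1589 − 120·384
1 = −120·6740 + 509·1589
1 = 509·244229 − 18444·6740
1 = −18444·495198 + 37397·244229
1 = 37397·2225021 − 168032·495198
1 = −168032·2720219 + 205429·2225021
1 = 205429·105593343 − 7974334·2720219
So 1 = (205429)·105593343 + (-7974334)·2720219.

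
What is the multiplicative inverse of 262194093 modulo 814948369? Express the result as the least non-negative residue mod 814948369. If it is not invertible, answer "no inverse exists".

100517555

Apply the Euclidean algorithm to 814948369 and 262194093:
814948369 = 3×262194093 + 28366090
262194093 = 9×28366090 + 6899283
28366090 = 4×6899283 + 768958
6899283 = 8×768958 + 747619
768958 = 1×747619 + 21339
747619 = 35×21339 + 754
21339 = 28×754 + 227
754 = 3×227 + 73
227 = 3×73 + 8
73 = 9×8 + 1
8 = 8×1 + 0
gcd = 1, so the inverse exists. Back-substitute:
1 = 73 − 9·8
1 = −9·227 + 28·73
1 = 28·754 − 93·227
1 = −93·21339 + 2632·754
1 = 2632·747619 − 92213·21339
1 = −92213·768958 + 94845·747619
1 = 94845·6899283 − 850973·768958
1 = −850973·28366090 + 3498737·6899283
1 = 3498737·262194093 − 32339606·28366090
1 = −32339606·814948369 + 100517555·262194093
So 262194093·100517555 ≡ 1 (mod 814948369).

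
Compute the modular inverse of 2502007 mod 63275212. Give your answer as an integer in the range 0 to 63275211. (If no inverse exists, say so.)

45122611

Extended Euclidean algorithm:
63275212 = 25·2502007 + 725037
2502007 = 3·725037 + 326896
725037 = 2·326896 + 71245
326896 = 4·71245 + 41916
71245 = 1·41916 + 29329
41916 = 1·29329 + 12587
29329 = 2·12587 + 4155
12587 = 3·4155 + 122
4155 = 34·122 + 7
122 = 17·7 + 3
7 = 2·3 + 1
3 = 3·1 + 0
Since gcd(2502007, 63275212) = 1, back-substitute to write 1 as a combination:
1 = 7 − 2·3
1 = −2·122 + 35·7
1 = 35·4155 − 1192·122
1 = −1192·12587 + 3611·4155
1 = 3611·29329 − 8414·12587
1 = −8414·41916 + 12025·29329
1 = 12025·71245 − 20439·41916
1 = −20439·326896 + 93781·71245
1 = 93781·725037 − 208001·326896
1 = −208001·2502007 + 717784·725037
1 = 717784·63275212 − 18152601·2502007
Hence 2502007⁻¹ ≡ -18152601 ≡ 45122611 (mod 63275212).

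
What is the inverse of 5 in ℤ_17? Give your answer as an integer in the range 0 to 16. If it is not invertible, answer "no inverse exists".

gcd(17, 5) by repeated division:
17 = 3*5 + 2
5 = 2*2 + 1
2 = 2*1 + 0
gcd = 1, so the inverse exists. Back-substitute:
1 = 5 − 2·2
1 = −2·17 + 7·5
So 5·7 ≡ 1 (mod 17).

7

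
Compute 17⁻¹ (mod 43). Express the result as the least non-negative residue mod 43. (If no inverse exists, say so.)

38

Apply the Euclidean algorithm to 43 and 17:
43 = 2×17 + 9
17 = 1×9 + 8
9 = 1×8 + 1
8 = 8×1 + 0
The gcd is 1. Working backward:
1 = 9 − 8
1 = −17 + 2·9
1 = 2·43 − 5·17
Thus 17·(-5) ≡ 1 (mod 43); reducing, -5 mod 43 = 38.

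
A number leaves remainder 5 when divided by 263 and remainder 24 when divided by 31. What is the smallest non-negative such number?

6317

Write x = 5 + 263·k. Then 263·k ≡ 24 − 5 ≡ 19 (mod 31).
Need 263⁻¹ mod 31. Extended Euclid on (31, 15):
31 = 2*15 + 1
15 = 15*1 + 0
Back-substitute:
1 = 31 − 2·15
263⁻¹ ≡ 29 (mod 31), so k ≡ 29·19 ≡ 24 (mod 31).
x = 5 + 263·24 = 6317.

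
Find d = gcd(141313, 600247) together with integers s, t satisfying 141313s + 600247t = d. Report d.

Euclidean algorithm:
600247 = 4·141313 + 34995
141313 = 4·34995 + 1333
34995 = 26·1333 + 337
1333 = 3·337 + 322
337 = 1·322 + 15
322 = 21·15 + 7
15 = 2·7 + 1
7 = 7·1 + 0
gcd(141313, 600247) = 1.
Working backward:
1 = 15 − 2·7
1 = −2·322 + 43·15
1 = 43·337 − 45·322
1 = −45·1333 + 178·337
1 = 178·34995 − 4673·1333
1 = −4673·141313 + 18870·34995
1 = 18870·600247 − 80153·141313
So 1 = (18870)·600247 + (-80153)·141313.

1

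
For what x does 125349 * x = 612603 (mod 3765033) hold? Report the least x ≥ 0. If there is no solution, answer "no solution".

411834

First find gcd(125349, 3765033):
3765033 = 30×125349 + 4563
125349 = 27×4563 + 2148
4563 = 2×2148 + 267
2148 = 8×267 + 12
267 = 22×12 + 3
12 = 4×3 + 0
gcd = 3 and 3 | 612603, so solutions exist. Divide through by 3: 41783x ≡ 204201 (mod 1255011).
Now find 41783⁻¹ mod 1255011:
1255011 = 30*41783 + 1521
41783 = 27*1521 + 716
1521 = 2*716 + 89
716 = 8*89 + 4
89 = 22*4 + 1
4 = 4*1 + 0
Back-substitute:
1 = 89 − 22·4
1 = −22·716 + 177·89
1 = 177·1521 − 376·716
1 = −376·41783 + 10329·1521
1 = 10329·1255011 − 310246·41783
So 41783·(-310246) ≡ 1 (mod 1255011), i.e. 41783⁻¹ ≡ 944765.
Then x ≡ 944765·204201 ≡ 411834 (mod 1255011); the smallest non-negative solution is x = 411834.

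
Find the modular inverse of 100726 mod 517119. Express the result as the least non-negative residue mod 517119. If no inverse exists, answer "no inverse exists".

Extended Euclidean algorithm:
517119 = 5×100726 + 13489
100726 = 7×13489 + 6303
13489 = 2×6303 + 883
6303 = 7×883 + 122
883 = 7×122 + 29
122 = 4×29 + 6
29 = 4×6 + 5
6 = 1×5 + 1
5 = 5×1 + 0
gcd = 1, so the inverse exists. Back-substitute:
1 = 6 − 5
1 = −29 + 5·6
1 = 5·122 − 21·29
1 = −21·883 + 152·122
1 = 152·6303 − 1085·883
1 = −1085·13489 + 2322·6303
1 = 2322·100726 − 17339·13489
1 = −17339·517119 + 89017·100726
So 100726·89017 ≡ 1 (mod 517119).

89017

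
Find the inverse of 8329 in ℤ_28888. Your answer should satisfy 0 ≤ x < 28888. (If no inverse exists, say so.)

4769

gcd(28888, 8329) by repeated division:
28888 = 3×8329 + 3901
8329 = 2×3901 + 527
3901 = 7×527 + 212
527 = 2×212 + 103
212 = 2×103 + 6
103 = 17×6 + 1
6 = 6×1 + 0
gcd = 1, so the inverse exists. Back-substitute:
1 = 103 − 17·6
1 = −17·212 + 35·103
1 = 35·527 − 87·212
1 = −87·3901 + 644·527
1 = 644·8329 − 1375·3901
1 = −1375·28888 + 4769·8329
So 8329·4769 ≡ 1 (mod 28888).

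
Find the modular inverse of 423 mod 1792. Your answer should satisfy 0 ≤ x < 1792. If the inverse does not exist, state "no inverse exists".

1559

Run Euclid on (1792, 423):
1792 = 4·423 + 100
423 = 4·100 + 23
100 = 4·23 + 8
23 = 2·8 + 7
8 = 1·7 + 1
7 = 7·1 + 0
Since gcd(423, 1792) = 1, back-substitute to write 1 as a combination:
1 = 8 − 7
1 = −23 + 3·8
1 = 3·100 − 13·23
1 = −13·423 + 55·100
1 = 55·1792 − 233·423
Hence 423⁻¹ ≡ -233 ≡ 1559 (mod 1792).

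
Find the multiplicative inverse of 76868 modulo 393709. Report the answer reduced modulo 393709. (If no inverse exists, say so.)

gcd(393709, 76868) by repeated division:
393709 = 5*76868 + 9369
76868 = 8*9369 + 1916
9369 = 4*1916 + 1705
1916 = 1*1705 + 211
1705 = 8*211 + 17
211 = 12*17 + 7
17 = 2*7 + 3
7 = 2*3 + 1
3 = 3*1 + 0
Since gcd(76868, 393709) = 1, back-substitute to write 1 as a combination:
1 = 7 − 2·3
1 = −2·17 + 5·7
1 = 5·211 − 62·17
1 = −62·1705 + 501·211
1 = 501·1916 − 563·1705
1 = −563·9369 + 2753·1916
1 = 2753·76868 − 22587·9369
1 = −22587·393709 + 115688·76868
So 76868·115688 ≡ 1 (mod 393709).

115688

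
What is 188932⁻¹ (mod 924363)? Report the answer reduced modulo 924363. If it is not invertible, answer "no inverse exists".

304675

Apply the Euclidean algorithm to 924363 and 188932:
924363 = 4*188932 + 168635
188932 = 1*168635 + 20297
168635 = 8*20297 + 6259
20297 = 3*6259 + 1520
6259 = 4*1520 + 179
1520 = 8*179 + 88
179 = 2*88 + 3
88 = 29*3 + 1
3 = 3*1 + 0
gcd = 1, so the inverse exists. Back-substitute:
1 = 88 − 29·3
1 = −29·179 + 59·88
1 = 59·1520 − 501·179
1 = −501·6259 + 2063·1520
1 = 2063·20297 − 6690·6259
1 = −6690·168635 + 55583·20297
1 = 55583·188932 − 62273·168635
1 = −62273·924363 + 304675·188932
So 188932·304675 ≡ 1 (mod 924363).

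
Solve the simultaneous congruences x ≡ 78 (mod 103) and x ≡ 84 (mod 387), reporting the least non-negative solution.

Write x = 78 + 103·k. Then 103·k ≡ 84 − 78 ≡ 6 (mod 387).
Need 103⁻¹ mod 387. Extended Euclid on (387, 103):
387 = 3*103 + 78
103 = 1*78 + 25
78 = 3*25 + 3
25 = 8*3 + 1
3 = 3*1 + 0
Back-substitute:
1 = 25 − 8·3
1 = −8·78 + 25·25
1 = 25·103 − 33·78
1 = −33·387 + 124·103
103⁻¹ ≡ 124 (mod 387), so k ≡ 124·6 ≡ 357 (mod 387).
x = 78 + 103·357 = 36849.

36849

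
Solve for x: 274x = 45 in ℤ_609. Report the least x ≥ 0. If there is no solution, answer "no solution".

First find gcd(274, 609):
609 = 2*274 + 61
274 = 4*61 + 30
61 = 2*30 + 1
30 = 30*1 + 0
gcd = 1, so a unique solution mod 609 exists.
Back-substitute for the Bézout coefficients:
1 = 61 − 2·30
1 = −2·274 + 9·61
1 = 9·609 − 20·274
So 274·(-20) ≡ 1 (mod 609), giving 274⁻¹ ≡ 589.
x ≡ 274⁻¹·45 ≡ 589·45 ≡ 318 (mod 609).

318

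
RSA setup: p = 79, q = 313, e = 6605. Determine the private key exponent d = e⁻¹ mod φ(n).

15029

φ(n) = (p−1)(q−1) = 78·312 = 24336.
Need d with 6605·d ≡ 1 (mod 24336). Apply the extended Euclidean algorithm:
24336 = 3·6605 + 4521
6605 = 1·4521 + 2084
4521 = 2·2084 + 353
2084 = 5·353 + 319
353 = 1·319 + 34
319 = 9·34 + 13
34 = 2·13 + 8
13 = 1·8 + 5
8 = 1·5 + 3
5 = 1·3 + 2
3 = 1·2 + 1
2 = 2·1 + 0
Back-substitute:
1 = 3 − 2
1 = −5 + 2·3
1 = 2·8 − 3·5
1 = −3·13 + 5·8
1 = 5·34 − 13·13
1 = −13·319 + 122·34
1 = 122·353 − 135·319
1 = −135·2084 + 797·353
1 = 797·4521 − 1729·2084
1 = −1729·6605 + 2526·4521
1 = 2526·24336 − 9307·6605
So 6605·(-9307) ≡ 1 (mod 24336), hence d ≡ -9307 ≡ 15029 (mod 24336).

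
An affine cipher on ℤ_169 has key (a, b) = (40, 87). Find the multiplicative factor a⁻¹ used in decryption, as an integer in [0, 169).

131

gcd(169, 40) by repeated division:
169 = 4*40 + 9
40 = 4*9 + 4
9 = 2*4 + 1
4 = 4*1 + 0
The gcd is 1. Working backward:
1 = 9 − 2·4
1 = −2·40 + 9·9
1 = 9·169 − 38·40
So 40·(-38) ≡ 1 (mod 169), and -38 ≡ 131 (mod 169).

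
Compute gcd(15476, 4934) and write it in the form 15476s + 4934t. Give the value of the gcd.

Repeated division:
15476 = 3*4934 + 674
4934 = 7*674 + 216
674 = 3*216 + 26
216 = 8*26 + 8
26 = 3*8 + 2
8 = 4*2 + 0
gcd(15476, 4934) = 2.
Working backward:
2 = 26 − 3·8
2 = −3·216 + 25·26
2 = 25·674 − 78·216
2 = −78·4934 + 571·674
2 = 571·15476 − 1791·4934
So 2 = (571)·15476 + (-1791)·4934.

2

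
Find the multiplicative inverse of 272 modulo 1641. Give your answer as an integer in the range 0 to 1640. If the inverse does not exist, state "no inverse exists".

911

Apply the Euclidean algorithm to 1641 and 272:
1641 = 6·272 + 9
272 = 30·9 + 2
9 = 4·2 + 1
2 = 2·1 + 0
The gcd is 1. Working backward:
1 = 9 − 4·2
1 = −4·272 + 121·9
1 = 121·1641 − 730·272
Thus 272·(-730) ≡ 1 (mod 1641); reducing, -730 mod 1641 = 911.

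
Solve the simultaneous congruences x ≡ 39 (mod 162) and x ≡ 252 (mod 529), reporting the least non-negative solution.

49449

Write x = 39 + 162·k. Then 162·k ≡ 252 − 39 ≡ 213 (mod 529).
Need 162⁻¹ mod 529. Extended Euclid on (529, 162):
529 = 3·162 + 43
162 = 3·43 + 33
43 = 1·33 + 10
33 = 3·10 + 3
10 = 3·3 + 1
3 = 3·1 + 0
Back-substitute:
1 = 10 − 3·3
1 = −3·33 + 10·10
1 = 10·43 − 13·33
1 = −13·162 + 49·43
1 = 49·529 − 160·162
162⁻¹ ≡ 369 (mod 529), so k ≡ 369·213 ≡ 305 (mod 529).
x = 39 + 162·305 = 49449.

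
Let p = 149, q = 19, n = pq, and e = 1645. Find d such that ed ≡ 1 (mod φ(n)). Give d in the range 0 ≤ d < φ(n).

φ(n) = (p−1)(q−1) = 148·18 = 2664.
Need d with 1645·d ≡ 1 (mod 2664). Apply the extended Euclidean algorithm:
2664 = 1×1645 + 1019
1645 = 1×1019 + 626
1019 = 1×626 + 393
626 = 1×393 + 233
393 = 1×233 + 160
233 = 1×160 + 73
160 = 2×73 + 14
73 = 5×14 + 3
14 = 4×3 + 2
3 = 1×2 + 1
2 = 2×1 + 0
Back-substitute:
1 = 3 − 2
1 = −14 + 5·3
1 = 5·73 − 26·14
1 = −26·160 + 57·73
1 = 57·233 − 83·160
1 = −83·393 + 140·233
1 = 140·626 − 223·393
1 = −223·1019 + 363·626
1 = 363·1645 − 586·1019
1 = −586·2664 + 949·1645
So 1645·949 ≡ 1 (mod 2664), hence d = 949.

949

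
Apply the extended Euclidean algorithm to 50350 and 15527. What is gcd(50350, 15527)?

Euclidean algorithm:
50350 = 3×15527 + 3769
15527 = 4×3769 + 451
3769 = 8×451 + 161
451 = 2×161 + 129
161 = 1×129 + 32
129 = 4×32 + 1
32 = 32×1 + 0
gcd(50350, 15527) = 1.
Working backward:
1 = 129 − 4·32
1 = −4·161 + 5·129
1 = 5·451 − 14·161
1 = −14·3769 + 117·451
1 = 117·15527 − 482·3769
1 = −482·50350 + 1563·15527
So 1 = (-482)·50350 + (1563)·15527.

1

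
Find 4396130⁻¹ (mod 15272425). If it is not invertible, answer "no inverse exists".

no inverse exists

Compute gcd(4396130, 15272425):
15272425 = 3·4396130 + 2084035
4396130 = 2·2084035 + 228060
2084035 = 9·228060 + 31495
228060 = 7·31495 + 7595
31495 = 4·7595 + 1115
7595 = 6·1115 + 905
1115 = 1·905 + 210
905 = 4·210 + 65
210 = 3·65 + 15
65 = 4·15 + 5
15 = 3·5 + 0
gcd(4396130, 15272425) = 5 ≠ 1, so 4396130 has no multiplicative inverse modulo 15272425.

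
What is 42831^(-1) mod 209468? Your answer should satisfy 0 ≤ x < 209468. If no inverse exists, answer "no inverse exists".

Run Euclid on (209468, 42831):
209468 = 4·42831 + 38144
42831 = 1·38144 + 4687
38144 = 8·4687 + 648
4687 = 7·648 + 151
648 = 4·151 + 44
151 = 3·44 + 19
44 = 2·19 + 6
19 = 3·6 + 1
6 = 6·1 + 0
Since gcd(42831, 209468) = 1, back-substitute to write 1 as a combination:
1 = 19 − 3·6
1 = −3·44 + 7·19
1 = 7·151 − 24·44
1 = −24·648 + 103·151
1 = 103·4687 − 745·648
1 = −745·38144 + 6063·4687
1 = 6063·42831 − 6808·38144
1 = −6808·209468 + 33295·42831
So 42831·33295 ≡ 1 (mod 209468).

33295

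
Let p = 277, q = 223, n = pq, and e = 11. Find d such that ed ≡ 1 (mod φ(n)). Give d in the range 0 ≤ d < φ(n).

27851

φ(n) = (p−1)(q−1) = 276·222 = 61272.
Need d with 11·d ≡ 1 (mod 61272). Apply the extended Euclidean algorithm:
61272 = 5570×11 + 2
11 = 5×2 + 1
2 = 2×1 + 0
Back-substitute:
1 = 11 − 5·2
1 = −5·61272 + 27851·11
So 11·27851 ≡ 1 (mod 61272), hence d = 27851.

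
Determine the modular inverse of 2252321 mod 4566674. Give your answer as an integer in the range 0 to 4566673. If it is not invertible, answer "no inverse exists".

gcd(4566674, 2252321) by repeated division:
4566674 = 2·2252321 + 62032
2252321 = 36·62032 + 19169
62032 = 3·19169 + 4525
19169 = 4·4525 + 1069
4525 = 4·1069 + 249
1069 = 4·249 + 73
249 = 3·73 + 30
73 = 2·30 + 13
30 = 2·13 + 4
13 = 3·4 + 1
4 = 4·1 + 0
Since gcd(2252321, 4566674) = 1, back-substitute to write 1 as a combination:
1 = 13 − 3·4
1 = −3·30 + 7·13
1 = 7·73 − 17·30
1 = −17·249 + 58·73
1 = 58·1069 − 249·249
1 = −249·4525 + 1054·1069
1 = 1054·19169 − 4465·4525
1 = −4465·62032 + 14449·19169
1 = 14449·2252321 − 524629·62032
1 = −524629·4566674 + 1063707·2252321
So 2252321·1063707 ≡ 1 (mod 4566674).

1063707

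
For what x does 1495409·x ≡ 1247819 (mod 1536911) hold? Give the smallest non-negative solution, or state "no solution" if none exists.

137989

First find gcd(1495409, 1536911):
1536911 = 1*1495409 + 41502
1495409 = 36*41502 + 1337
41502 = 31*1337 + 55
1337 = 24*55 + 17
55 = 3*17 + 4
17 = 4*4 + 1
4 = 4*1 + 0
gcd = 1, so a unique solution mod 1536911 exists.
Back-substitute for the Bézout coefficients:
1 = 17 − 4·4
1 = −4·55 + 13·17
1 = 13·1337 − 316·55
1 = −316·41502 + 9809·1337
1 = 9809·1495409 − 353440·41502
1 = −353440·1536911 + 363249·1495409
So 1495409·(363249) ≡ 1 (mod 1536911), giving 1495409⁻¹ ≡ 363249.
x ≡ 1495409⁻¹·1247819 ≡ 363249·1247819 ≡ 137989 (mod 1536911).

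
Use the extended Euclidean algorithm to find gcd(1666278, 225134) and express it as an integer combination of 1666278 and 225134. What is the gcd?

Apply Euclid's algorithm to 1666278 and 225134:
1666278 = 7×225134 + 90340
225134 = 2×90340 + 44454
90340 = 2×44454 + 1432
44454 = 31×1432 + 62
1432 = 23×62 + 6
62 = 10×6 + 2
6 = 3×2 + 0
gcd(1666278, 225134) = 2.
Working backward:
2 = 62 − 10·6
2 = −10·1432 + 231·62
2 = 231·44454 − 7171·1432
2 = −7171·90340 + 14573·44454
2 = 14573·225134 − 36317·90340
2 = −36317·1666278 + 268792·225134
So 2 = (-36317)·1666278 + (268792)·225134.

2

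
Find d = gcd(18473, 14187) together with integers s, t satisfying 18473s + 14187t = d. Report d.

Repeated division:
18473 = 1×14187 + 4286
14187 = 3×4286 + 1329
4286 = 3×1329 + 299
1329 = 4×299 + 133
299 = 2×133 + 33
133 = 4×33 + 1
33 = 33×1 + 0
gcd(18473, 14187) = 1.
Working backward:
1 = 133 − 4·33
1 = −4·299 + 9·133
1 = 9·1329 − 40·299
1 = −40·4286 + 129·1329
1 = 129·14187 − 427·4286
1 = −427·18473 + 556·14187
So 1 = (-427)·18473 + (556)·14187.

1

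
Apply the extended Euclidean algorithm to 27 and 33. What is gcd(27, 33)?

3

Repeated division:
33 = 1×27 + 6
27 = 4×6 + 3
6 = 2×3 + 0
gcd(27, 33) = 3.
Back-substituting:
3 = 27 − 4·6
3 = −4·33 + 5·27
So 3 = (-4)·33 + (5)·27.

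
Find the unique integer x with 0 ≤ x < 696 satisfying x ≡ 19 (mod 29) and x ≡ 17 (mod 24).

425

Write x = 19 + 29·k. Then 29·k ≡ 17 − 19 ≡ 22 (mod 24).
Need 29⁻¹ mod 24. Extended Euclid on (24, 5):
24 = 4·5 + 4
5 = 1·4 + 1
4 = 4·1 + 0
Back-substitute:
1 = 5 − 4
1 = −24 + 5·5
29⁻¹ ≡ 5 (mod 24), so k ≡ 5·22 ≡ 14 (mod 24).
x = 19 + 29·14 = 425.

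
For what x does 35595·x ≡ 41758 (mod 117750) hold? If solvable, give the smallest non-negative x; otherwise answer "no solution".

gcd(35595, 117750):
117750 = 3·35595 + 10965
35595 = 3·10965 + 2700
10965 = 4·2700 + 165
2700 = 16·165 + 60
165 = 2·60 + 45
60 = 1·45 + 15
45 = 3·15 + 0
gcd = 15, but 15 ∤ 41758, so the congruence has no solution.

no solution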